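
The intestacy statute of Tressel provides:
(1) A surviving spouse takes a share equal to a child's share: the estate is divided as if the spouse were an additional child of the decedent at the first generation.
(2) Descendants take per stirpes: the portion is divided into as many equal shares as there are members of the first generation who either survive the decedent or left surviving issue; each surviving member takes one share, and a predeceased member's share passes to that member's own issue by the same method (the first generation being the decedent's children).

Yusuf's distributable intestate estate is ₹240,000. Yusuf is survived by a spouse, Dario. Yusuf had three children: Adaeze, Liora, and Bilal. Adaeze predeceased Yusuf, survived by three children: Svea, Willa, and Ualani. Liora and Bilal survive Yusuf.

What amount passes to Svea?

The spouse counts as an additional share at the children's level, so there are 4 primary shares of ₹60,000. Dario takes one such share (₹60,000).
The children's combined portion (₹180,000) is divided into 3 shares of ₹60,000: Liora and Bilal each take ₹60,000; Adaeze's ₹60,000 share passes to Adaeze's issue.
Adaeze's share (₹60,000) is divided into 3 shares of ₹20,000: Svea, Willa, and Ualani each take ₹20,000.

Svea receives ₹20,000.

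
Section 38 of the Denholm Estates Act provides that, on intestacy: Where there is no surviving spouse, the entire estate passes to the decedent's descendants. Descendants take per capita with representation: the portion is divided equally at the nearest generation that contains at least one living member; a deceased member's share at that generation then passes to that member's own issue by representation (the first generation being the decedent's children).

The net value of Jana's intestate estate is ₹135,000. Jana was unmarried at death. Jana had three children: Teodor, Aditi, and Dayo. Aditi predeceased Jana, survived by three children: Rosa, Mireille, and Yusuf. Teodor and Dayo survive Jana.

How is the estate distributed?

The entire ₹135,000 passes to the descendants.
That amount (₹135,000) is divided into 3 shares of ₹45,000: Teodor and Dayo each take ₹45,000; Aditi's ₹45,000 share passes to Aditi's issue.
Aditi's share (₹45,000) is divided into 3 shares of ₹15,000: Rosa, Mireille, and Yusuf each take ₹15,000.

Teodor: ₹45,000; Rosa: ₹15,000; Mireille: ₹15,000; Yusuf: ₹15,000; Dayo: ₹45,000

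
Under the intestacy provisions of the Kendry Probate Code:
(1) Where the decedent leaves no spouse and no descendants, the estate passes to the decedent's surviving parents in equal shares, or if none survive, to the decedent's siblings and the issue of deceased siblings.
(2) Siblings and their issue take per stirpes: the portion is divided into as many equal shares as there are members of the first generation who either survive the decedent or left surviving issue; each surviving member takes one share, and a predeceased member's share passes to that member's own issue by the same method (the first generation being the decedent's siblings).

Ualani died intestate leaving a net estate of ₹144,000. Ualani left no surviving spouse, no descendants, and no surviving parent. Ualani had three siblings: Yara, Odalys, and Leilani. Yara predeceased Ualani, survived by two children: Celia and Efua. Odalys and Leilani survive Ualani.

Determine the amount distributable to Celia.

Celia receives ₹24,000.

The entire ₹144,000 passes to the siblings and their issue.
That amount (₹144,000) is divided into 3 shares of ₹48,000: Odalys and Leilani each take ₹48,000; Yara's ₹48,000 share passes to Yara's issue.
Yara's share (₹48,000) is divided into 2 shares of ₹24,000: Celia and Efua each take ₹24,000.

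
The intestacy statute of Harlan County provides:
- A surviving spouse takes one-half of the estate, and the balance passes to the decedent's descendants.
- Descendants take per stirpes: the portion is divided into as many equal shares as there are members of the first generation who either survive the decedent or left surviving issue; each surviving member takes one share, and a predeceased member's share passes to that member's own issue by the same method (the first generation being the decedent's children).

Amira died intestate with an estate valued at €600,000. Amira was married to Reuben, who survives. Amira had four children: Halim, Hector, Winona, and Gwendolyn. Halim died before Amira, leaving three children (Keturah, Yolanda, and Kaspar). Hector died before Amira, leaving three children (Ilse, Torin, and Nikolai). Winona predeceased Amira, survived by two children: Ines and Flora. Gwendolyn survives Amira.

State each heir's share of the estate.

Reuben takes one-half of €600,000 = €300,000. The remaining €300,000 passes to the descendants.
The descendants' portion (€300,000) is divided into 4 shares of €75,000: Gwendolyn takes €75,000; Halim's €75,000 share passes to Halim's issue; Hector's €75,000 share passes to Hector's issue; Winona's €75,000 share passes to Winona's issue.
Halim's share (€75,000) is divided into 3 shares of €25,000: Keturah, Yolanda, and Kaspar each take €25,000.
Hector's share (€75,000) is divided into 3 shares of €25,000: Ilse, Torin, and Nikolai each take €25,000.
Winona's share (€75,000) is divided into 2 shares of €37,500: Ines and Flora each take €37,500.

Reuben: €300,000; Keturah: €25,000; Yolanda: €25,000; Kaspar: €25,000; Ilse: €25,000; Torin: €25,000; Nikolai: €25,000; Ines: €37,500; Flora: €37,500; Gwendolyn: €75,000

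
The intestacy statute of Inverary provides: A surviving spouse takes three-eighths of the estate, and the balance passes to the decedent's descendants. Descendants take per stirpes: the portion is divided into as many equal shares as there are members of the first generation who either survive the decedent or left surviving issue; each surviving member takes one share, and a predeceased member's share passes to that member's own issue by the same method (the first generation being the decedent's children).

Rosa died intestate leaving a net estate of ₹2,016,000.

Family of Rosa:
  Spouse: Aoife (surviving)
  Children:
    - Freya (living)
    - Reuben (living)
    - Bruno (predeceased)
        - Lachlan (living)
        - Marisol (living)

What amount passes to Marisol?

Aoife takes three-eighths of ₹2,016,000 = ₹756,000. The remaining ₹1,260,000 passes to the descendants.
The descendants' portion (₹1,260,000) is divided into 3 shares of ₹420,000: Freya and Reuben each take ₹420,000; Bruno's ₹420,000 share passes to Bruno's issue.
Bruno's share (₹420,000) is divided into 2 shares of ₹210,000: Lachlan and Marisol each take ₹210,000.

Marisol receives ₹210,000.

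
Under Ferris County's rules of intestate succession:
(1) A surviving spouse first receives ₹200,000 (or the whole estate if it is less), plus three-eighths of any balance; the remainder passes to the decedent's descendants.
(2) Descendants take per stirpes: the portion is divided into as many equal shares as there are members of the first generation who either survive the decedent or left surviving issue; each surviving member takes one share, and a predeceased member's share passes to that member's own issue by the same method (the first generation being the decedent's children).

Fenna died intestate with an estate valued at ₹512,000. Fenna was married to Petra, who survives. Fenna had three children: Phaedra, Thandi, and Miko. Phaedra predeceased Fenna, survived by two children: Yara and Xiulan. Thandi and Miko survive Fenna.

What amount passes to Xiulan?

Petra first takes ₹200,000, leaving a balance of ₹312,000. Petra then takes three-eighths of the balance (₹117,000), for a total of ₹317,000. The remaining ₹195,000 passes to the descendants.
The descendants' portion (₹195,000) is divided into 3 shares of ₹65,000: Thandi and Miko each take ₹65,000; Phaedra's ₹65,000 share passes to Phaedra's issue.
Phaedra's share (₹65,000) is divided into 2 shares of ₹32,500: Yara and Xiulan each take ₹32,500.

Xiulan receives ₹32,500.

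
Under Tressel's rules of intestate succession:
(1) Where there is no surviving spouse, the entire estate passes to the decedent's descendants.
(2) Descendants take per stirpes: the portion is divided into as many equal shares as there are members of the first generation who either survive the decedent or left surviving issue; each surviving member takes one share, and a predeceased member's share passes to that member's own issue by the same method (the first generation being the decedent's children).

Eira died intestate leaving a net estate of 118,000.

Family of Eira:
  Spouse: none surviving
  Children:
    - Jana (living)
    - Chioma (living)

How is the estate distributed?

The entire 118,000 passes to the descendants.
That amount (118,000) is divided into 2 shares of 59,000: Jana and Chioma each take 59,000.

Jana: 59,000; Chioma: 59,000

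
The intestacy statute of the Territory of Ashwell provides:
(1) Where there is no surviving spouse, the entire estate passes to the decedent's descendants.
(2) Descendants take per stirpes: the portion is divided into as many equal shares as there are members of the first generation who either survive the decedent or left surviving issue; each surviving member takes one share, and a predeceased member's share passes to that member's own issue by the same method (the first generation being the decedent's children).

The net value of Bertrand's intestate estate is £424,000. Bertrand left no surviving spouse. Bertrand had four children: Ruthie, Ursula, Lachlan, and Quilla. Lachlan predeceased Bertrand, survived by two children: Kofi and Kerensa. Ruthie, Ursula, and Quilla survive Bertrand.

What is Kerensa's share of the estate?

Kerensa receives £53,000.

The entire £424,000 passes to the descendants.
That amount (£424,000) is divided into 4 shares of £106,000: Ruthie, Ursula, and Quilla each take £106,000; Lachlan's £106,000 share passes to Lachlan's issue.
Lachlan's share (£106,000) is divided into 2 shares of £53,000: Kofi and Kerensa each take £53,000.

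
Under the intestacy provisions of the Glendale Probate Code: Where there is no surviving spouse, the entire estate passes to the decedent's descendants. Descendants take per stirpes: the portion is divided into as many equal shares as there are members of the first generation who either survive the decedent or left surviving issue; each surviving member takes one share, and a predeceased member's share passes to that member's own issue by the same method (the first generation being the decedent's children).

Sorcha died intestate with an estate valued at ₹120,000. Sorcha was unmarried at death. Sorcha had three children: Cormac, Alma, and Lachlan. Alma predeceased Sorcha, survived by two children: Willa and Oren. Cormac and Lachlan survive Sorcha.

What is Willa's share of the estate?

Willa receives ₹20,000.

The entire ₹120,000 passes to the descendants.
That amount (₹120,000) is divided into 3 shares of ₹40,000: Cormac and Lachlan each take ₹40,000; Alma's ₹40,000 share passes to Alma's issue.
Alma's share (₹40,000) is divided into 2 shares of ₹20,000: Willa and Oren each take ₹20,000.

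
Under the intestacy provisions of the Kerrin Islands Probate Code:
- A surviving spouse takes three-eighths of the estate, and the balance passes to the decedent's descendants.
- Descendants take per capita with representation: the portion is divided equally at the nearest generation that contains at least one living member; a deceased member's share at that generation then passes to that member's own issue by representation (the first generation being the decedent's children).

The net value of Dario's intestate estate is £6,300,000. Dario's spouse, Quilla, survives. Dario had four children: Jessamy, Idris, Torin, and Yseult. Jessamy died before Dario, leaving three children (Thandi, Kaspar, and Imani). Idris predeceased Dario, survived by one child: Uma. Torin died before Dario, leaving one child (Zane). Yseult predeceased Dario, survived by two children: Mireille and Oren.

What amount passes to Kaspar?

Quilla takes three-eighths of £6,300,000 = £2,362,500. The remaining £3,937,500 passes to the descendants.
No child survives, so the initial division is made at the grandchildren's generation.
The descendants' portion (£3,937,500) is divided into 7 shares of £562,500: Thandi, Kaspar, Imani, Uma, Zane, Mireille, and Oren each take £562,500.

Kaspar receives £562,500.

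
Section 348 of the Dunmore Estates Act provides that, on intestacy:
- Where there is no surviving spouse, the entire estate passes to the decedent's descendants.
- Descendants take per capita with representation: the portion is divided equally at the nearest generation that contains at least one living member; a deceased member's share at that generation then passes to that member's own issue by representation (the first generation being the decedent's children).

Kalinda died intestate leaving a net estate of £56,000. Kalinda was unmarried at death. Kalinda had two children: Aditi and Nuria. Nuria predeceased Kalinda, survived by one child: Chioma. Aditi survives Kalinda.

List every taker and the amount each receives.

Aditi: £28,000; Chioma: £28,000

The entire £56,000 passes to the descendants.
That amount (£56,000) is divided into 2 shares of £28,000: Aditi takes £28,000; Nuria's £28,000 share passes to Nuria's issue.
Nuria's share (£28,000) passes entirely to Chioma.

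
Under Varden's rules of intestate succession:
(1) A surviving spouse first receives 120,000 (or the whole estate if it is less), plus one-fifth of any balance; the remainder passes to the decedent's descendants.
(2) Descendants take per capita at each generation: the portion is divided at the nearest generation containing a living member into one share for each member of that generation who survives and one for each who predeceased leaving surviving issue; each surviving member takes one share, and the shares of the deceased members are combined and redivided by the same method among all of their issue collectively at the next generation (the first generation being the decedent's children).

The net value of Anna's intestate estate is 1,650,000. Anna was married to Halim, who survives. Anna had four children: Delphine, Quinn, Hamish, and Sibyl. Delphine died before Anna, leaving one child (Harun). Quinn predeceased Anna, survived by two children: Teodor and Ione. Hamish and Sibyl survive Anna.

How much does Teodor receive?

Halim first takes 120,000, leaving a balance of 1,530,000. Halim then takes one-fifth of the balance (306,000), for a total of 426,000. The remaining 1,224,000 passes to the descendants.
The descendants' portion (1,224,000) is divided at the children's generation into 4 shares of 306,000. Hamish and Sibyl each take 306,000. The 2 shares of the deceased (Delphine and Quinn) are combined into a pool of 612,000.
That pool (612,000) is divided at the grandchildren's generation equally among Harun, Teodor, and Ione: 204,000 each.

Teodor receives 204,000.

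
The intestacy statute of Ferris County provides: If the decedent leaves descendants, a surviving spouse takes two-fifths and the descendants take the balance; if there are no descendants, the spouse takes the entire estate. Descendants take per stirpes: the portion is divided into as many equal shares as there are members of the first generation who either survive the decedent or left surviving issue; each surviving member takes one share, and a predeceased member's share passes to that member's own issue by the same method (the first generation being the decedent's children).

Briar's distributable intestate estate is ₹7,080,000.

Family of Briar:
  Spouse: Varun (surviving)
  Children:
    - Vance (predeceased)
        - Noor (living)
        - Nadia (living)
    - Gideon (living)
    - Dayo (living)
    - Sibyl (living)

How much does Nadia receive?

Varun takes two-fifths of ₹7,080,000 = ₹2,832,000. The remaining ₹4,248,000 passes to the descendants.
The descendants' portion (₹4,248,000) is divided into 4 shares of ₹1,062,000: Gideon, Dayo, and Sibyl each take ₹1,062,000; Vance's ₹1,062,000 share passes to Vance's issue.
Vance's share (₹1,062,000) is divided into 2 shares of ₹531,000: Noor and Nadia each take ₹531,000.

Nadia receives ₹531,000.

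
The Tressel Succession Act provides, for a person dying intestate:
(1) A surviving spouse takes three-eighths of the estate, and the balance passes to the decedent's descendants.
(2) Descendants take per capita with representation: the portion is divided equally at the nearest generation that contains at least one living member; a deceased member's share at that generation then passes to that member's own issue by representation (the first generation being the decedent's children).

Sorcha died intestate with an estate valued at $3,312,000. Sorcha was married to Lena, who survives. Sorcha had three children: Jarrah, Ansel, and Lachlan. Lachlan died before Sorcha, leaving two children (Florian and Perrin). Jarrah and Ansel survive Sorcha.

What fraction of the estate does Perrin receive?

Perrin receives 5/48 of the estate.

Lena takes three-eighths of $3,312,000 = $1,242,000. The remaining $2,070,000 passes to the descendants.
The descendants' portion ($2,070,000) is divided into 3 shares of $690,000: Jarrah and Ansel each take $690,000; Lachlan's $690,000 share passes to Lachlan's issue.
Lachlan's share ($690,000) is divided into 2 shares of $345,000: Florian and Perrin each take $345,000.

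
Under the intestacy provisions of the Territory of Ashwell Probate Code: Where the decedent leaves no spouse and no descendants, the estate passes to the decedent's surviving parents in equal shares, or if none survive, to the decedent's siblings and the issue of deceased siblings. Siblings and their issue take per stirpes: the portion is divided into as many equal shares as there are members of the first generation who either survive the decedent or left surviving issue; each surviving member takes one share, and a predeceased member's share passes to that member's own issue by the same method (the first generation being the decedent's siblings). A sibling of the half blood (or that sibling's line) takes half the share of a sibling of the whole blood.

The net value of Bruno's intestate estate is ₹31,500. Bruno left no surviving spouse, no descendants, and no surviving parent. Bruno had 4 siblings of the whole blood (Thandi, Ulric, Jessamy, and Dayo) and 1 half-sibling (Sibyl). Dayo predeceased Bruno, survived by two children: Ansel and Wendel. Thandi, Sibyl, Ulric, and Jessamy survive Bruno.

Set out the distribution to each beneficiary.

The entire ₹31,500 passes to the siblings and their issue.
Counting each half-blood sibling's line as half a unit, there are 9/2 units in ₹31,500, so one unit is ₹7,000. Whole-blood lines (Thandi, Ulric, Jessamy, and Dayo) take ₹7,000 each; half-blood lines (Sibyl) take ₹3,500 each.
Dayo's share (₹7,000) is divided into 2 shares of ₹3,500: Ansel and Wendel each take ₹3,500.

Thandi: ₹7,000; Sibyl: ₹3,500; Ulric: ₹7,000; Jessamy: ₹7,000; Ansel: ₹3,500; Wendel: ₹3,500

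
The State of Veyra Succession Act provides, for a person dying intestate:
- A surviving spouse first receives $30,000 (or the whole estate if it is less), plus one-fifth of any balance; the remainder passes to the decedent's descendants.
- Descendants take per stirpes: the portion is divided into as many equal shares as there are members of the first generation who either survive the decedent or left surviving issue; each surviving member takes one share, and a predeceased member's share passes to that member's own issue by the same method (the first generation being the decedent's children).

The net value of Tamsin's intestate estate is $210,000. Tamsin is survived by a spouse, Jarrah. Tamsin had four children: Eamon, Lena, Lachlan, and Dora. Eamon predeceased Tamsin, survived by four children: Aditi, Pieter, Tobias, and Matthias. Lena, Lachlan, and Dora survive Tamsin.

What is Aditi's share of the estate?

Aditi receives $9,000.

Jarrah first takes $30,000, leaving a balance of $180,000. Jarrah then takes one-fifth of the balance ($36,000), for a total of $66,000. The remaining $144,000 passes to the descendants.
The descendants' portion ($144,000) is divided into 4 shares of $36,000: Lena, Lachlan, and Dora each take $36,000; Eamon's $36,000 share passes to Eamon's issue.
Eamon's share ($36,000) is divided into 4 shares of $9,000: Aditi, Pieter, Tobias, and Matthias each take $9,000.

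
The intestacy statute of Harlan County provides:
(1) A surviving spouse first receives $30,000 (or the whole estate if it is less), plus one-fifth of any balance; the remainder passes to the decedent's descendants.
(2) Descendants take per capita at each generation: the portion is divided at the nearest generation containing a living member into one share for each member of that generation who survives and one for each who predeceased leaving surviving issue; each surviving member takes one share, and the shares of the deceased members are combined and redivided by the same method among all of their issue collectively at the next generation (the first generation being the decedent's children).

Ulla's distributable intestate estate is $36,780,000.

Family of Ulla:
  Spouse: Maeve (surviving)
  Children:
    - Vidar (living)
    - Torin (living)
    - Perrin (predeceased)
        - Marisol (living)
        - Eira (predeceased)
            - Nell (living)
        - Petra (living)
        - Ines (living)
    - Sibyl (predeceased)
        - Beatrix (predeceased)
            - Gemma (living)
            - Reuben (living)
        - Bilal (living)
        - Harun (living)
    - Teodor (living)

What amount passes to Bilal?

Bilal receives $1,680,000.

Maeve first takes $30,000, leaving a balance of $36,750,000. Maeve then takes one-fifth of the balance ($7,350,000), for a total of $7,380,000. The remaining $29,400,000 passes to the descendants.
The descendants' portion ($29,400,000) is divided at the children's generation into 5 shares of $5,880,000. Vidar, Torin, and Teodor each take $5,880,000. The 2 shares of the deceased (Perrin and Sibyl) are combined into a pool of $11,760,000.
That pool ($11,760,000) is divided at the grandchildren's generation into 7 shares of $1,680,000. Marisol, Petra, Ines, Bilal, and Harun each take $1,680,000. The 2 shares of the deceased (Eira and Beatrix) are combined into a pool of $3,360,000.
That pool ($3,360,000) is divided at the great-grandchildren's generation equally among Nell, Gemma, and Reuben: $1,120,000 each.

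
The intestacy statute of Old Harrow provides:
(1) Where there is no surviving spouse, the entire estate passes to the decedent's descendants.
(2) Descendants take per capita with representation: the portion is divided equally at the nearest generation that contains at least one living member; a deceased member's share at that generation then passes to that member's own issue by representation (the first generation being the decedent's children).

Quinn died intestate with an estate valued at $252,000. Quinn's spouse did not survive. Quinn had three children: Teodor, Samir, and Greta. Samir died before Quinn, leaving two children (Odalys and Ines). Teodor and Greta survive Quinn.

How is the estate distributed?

The entire $252,000 passes to the descendants.
That amount ($252,000) is divided into 3 shares of $84,000: Teodor and Greta each take $84,000; Samir's $84,000 share passes to Samir's issue.
Samir's share ($84,000) is divided into 2 shares of $42,000: Odalys and Ines each take $42,000.

Teodor: $84,000; Odalys: $42,000; Ines: $42,000; Greta: $84,000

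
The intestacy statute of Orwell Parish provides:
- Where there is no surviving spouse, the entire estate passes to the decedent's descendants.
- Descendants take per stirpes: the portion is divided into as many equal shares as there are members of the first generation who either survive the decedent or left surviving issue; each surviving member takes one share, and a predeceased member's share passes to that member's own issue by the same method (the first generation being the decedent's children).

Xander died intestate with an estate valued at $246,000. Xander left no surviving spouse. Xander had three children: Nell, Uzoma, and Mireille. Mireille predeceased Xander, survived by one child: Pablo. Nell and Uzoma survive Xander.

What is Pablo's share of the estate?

The entire $246,000 passes to the descendants.
That amount ($246,000) is divided into 3 shares of $82,000: Nell and Uzoma each take $82,000; Mireille's $82,000 share passes to Mireille's issue.
Mireille's share ($82,000) passes entirely to Pablo.

Pablo receives $82,000.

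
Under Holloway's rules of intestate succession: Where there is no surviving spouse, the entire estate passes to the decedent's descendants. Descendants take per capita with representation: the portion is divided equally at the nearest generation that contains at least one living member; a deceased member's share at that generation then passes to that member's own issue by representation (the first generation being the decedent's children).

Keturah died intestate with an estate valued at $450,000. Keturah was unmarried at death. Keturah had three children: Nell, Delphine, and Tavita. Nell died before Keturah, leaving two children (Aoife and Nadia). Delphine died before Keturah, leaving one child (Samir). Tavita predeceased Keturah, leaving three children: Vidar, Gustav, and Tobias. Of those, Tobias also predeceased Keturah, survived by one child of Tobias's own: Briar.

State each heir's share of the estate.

Aoife: $75,000; Nadia: $75,000; Samir: $75,000; Vidar: $75,000; Gustav: $75,000; Briar: $75,000

The entire $450,000 passes to the descendants.
No child survives, so the initial division is made at the grandchildren's generation.
That amount ($450,000) is divided into 6 shares of $75,000: Aoife, Nadia, Samir, Vidar, and Gustav each take $75,000; Tobias's $75,000 share passes to Tobias's issue.
Tobias's share ($75,000) passes entirely to Briar.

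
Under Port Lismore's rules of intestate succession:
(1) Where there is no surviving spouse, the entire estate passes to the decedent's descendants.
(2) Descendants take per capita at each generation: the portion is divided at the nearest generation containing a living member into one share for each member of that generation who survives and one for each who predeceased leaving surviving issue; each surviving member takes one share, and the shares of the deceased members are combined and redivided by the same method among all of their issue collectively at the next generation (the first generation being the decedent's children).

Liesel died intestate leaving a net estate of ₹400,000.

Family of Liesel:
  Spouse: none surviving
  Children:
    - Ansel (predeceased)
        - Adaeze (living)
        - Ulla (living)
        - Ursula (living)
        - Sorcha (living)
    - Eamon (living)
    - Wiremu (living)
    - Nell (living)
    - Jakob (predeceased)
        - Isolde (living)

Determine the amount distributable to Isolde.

Isolde receives ₹32,000.

The entire ₹400,000 passes to the descendants.
That amount (₹400,000) is divided at the children's generation into 5 shares of ₹80,000. Eamon, Wiremu, and Nell each take ₹80,000. The 2 shares of the deceased (Ansel and Jakob) are combined into a pool of ₹160,000.
That pool (₹160,000) is divided at the grandchildren's generation equally among Adaeze, Ulla, Ursula, Sorcha, and Isolde: ₹32,000 each.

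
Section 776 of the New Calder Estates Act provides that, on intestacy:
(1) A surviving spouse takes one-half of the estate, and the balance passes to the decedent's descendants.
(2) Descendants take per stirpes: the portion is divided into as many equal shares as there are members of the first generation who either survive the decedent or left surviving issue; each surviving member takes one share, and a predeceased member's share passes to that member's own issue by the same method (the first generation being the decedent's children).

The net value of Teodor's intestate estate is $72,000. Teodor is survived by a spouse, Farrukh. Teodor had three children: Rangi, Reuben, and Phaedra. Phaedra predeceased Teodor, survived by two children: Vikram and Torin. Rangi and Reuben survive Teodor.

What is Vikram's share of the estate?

Farrukh takes one-half of $72,000 = $36,000. The remaining $36,000 passes to the descendants.
The descendants' portion ($36,000) is divided into 3 shares of $12,000: Rangi and Reuben each take $12,000; Phaedra's $12,000 share passes to Phaedra's issue.
Phaedra's share ($12,000) is divided into 2 shares of $6,000: Vikram and Torin each take $6,000.

Vikram receives $6,000.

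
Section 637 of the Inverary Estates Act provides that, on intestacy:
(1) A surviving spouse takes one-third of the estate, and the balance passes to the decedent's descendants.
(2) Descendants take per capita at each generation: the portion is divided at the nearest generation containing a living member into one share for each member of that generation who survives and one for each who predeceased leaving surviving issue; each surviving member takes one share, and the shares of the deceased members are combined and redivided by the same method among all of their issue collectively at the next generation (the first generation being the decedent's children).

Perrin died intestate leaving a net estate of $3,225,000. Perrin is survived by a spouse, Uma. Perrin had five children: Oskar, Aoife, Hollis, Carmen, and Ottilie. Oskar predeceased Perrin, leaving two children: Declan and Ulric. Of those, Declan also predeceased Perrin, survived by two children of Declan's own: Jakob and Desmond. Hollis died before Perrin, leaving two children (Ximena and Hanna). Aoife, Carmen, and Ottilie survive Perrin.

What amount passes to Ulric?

Ulric receives $215,000.

Uma takes one-third of $3,225,000 = $1,075,000. The remaining $2,150,000 passes to the descendants.
The descendants' portion ($2,150,000) is divided at the children's generation into 5 shares of $430,000. Aoife, Carmen, and Ottilie each take $430,000. The 2 shares of the deceased (Oskar and Hollis) are combined into a pool of $860,000.
That pool ($860,000) is divided at the grandchildren's generation into 4 shares of $215,000. Ulric, Ximena, and Hanna each take $215,000. The remaining share for the deceased Declan ($215,000) is carried to the next generation.
That pool ($215,000) is divided at the great-grandchildren's generation equally among Jakob and Desmond: $107,500 each.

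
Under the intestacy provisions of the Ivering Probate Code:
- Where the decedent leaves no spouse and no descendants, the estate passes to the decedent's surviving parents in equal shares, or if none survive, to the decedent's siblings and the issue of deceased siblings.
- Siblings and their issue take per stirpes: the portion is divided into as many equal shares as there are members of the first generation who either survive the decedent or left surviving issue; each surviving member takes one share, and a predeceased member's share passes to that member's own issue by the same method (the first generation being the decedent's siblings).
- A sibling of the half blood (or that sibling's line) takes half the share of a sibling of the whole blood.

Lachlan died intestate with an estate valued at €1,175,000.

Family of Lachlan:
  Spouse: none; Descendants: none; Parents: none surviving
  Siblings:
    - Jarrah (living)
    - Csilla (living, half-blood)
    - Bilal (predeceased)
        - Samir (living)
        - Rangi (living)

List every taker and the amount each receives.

The entire €1,175,000 passes to the siblings and their issue.
Counting each half-blood sibling's line as half a unit, there are 5/2 units in €1,175,000, so one unit is €470,000. Whole-blood lines (Jarrah and Bilal) take €470,000 each; half-blood lines (Csilla) take €235,000 each.
Bilal's share (€470,000) is divided into 2 shares of €235,000: Samir and Rangi each take €235,000.

Jarrah: €470,000; Csilla: €235,000; Samir: €235,000; Rangi: €235,000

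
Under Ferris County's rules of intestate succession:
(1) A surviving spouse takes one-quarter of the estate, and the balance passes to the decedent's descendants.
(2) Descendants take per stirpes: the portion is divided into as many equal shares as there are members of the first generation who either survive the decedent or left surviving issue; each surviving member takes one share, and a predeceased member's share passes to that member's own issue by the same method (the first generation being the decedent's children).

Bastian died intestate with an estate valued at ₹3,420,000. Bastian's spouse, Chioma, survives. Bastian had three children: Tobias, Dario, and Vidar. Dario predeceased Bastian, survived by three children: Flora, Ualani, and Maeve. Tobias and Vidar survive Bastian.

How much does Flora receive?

Chioma takes one-quarter of ₹3,420,000 = ₹855,000. The remaining ₹2,565,000 passes to the descendants.
The descendants' portion (₹2,565,000) is divided into 3 shares of ₹855,000: Tobias and Vidar each take ₹855,000; Dario's ₹855,000 share passes to Dario's issue.
Dario's share (₹855,000) is divided into 3 shares of ₹285,000: Flora, Ualani, and Maeve each take ₹285,000.

Flora receives ₹285,000.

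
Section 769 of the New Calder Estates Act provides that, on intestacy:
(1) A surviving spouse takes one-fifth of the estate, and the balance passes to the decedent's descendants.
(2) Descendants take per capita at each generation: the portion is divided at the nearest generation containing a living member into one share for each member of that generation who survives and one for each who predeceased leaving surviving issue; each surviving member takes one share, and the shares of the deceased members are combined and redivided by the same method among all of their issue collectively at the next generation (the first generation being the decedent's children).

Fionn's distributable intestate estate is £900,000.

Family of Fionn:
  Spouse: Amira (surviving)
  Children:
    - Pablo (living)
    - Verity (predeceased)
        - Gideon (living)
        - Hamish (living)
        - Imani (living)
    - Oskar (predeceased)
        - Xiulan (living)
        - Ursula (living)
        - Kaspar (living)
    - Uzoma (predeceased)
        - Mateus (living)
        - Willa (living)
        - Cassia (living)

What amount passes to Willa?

Amira takes one-fifth of £900,000 = £180,000. The remaining £720,000 passes to the descendants.
The descendants' portion (£720,000) is divided at the children's generation into 4 shares of £180,000. Pablo takes £180,000. The 3 shares of the deceased (Verity, Oskar, and Uzoma) are combined into a pool of £540,000.
That pool (£540,000) is divided at the grandchildren's generation equally among Gideon, Hamish, Imani, Xiulan, Ursula, Kaspar, Mateus, Willa, and Cassia: £60,000 each.

Willa receives £60,000.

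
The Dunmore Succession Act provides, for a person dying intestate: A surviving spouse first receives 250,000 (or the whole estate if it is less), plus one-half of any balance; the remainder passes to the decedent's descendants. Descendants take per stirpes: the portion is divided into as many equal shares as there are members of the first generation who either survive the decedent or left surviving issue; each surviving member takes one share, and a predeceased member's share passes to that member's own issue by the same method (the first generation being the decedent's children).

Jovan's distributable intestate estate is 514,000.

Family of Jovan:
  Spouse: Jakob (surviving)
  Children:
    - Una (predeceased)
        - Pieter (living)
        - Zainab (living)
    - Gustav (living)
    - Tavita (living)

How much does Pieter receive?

Pieter receives 22,000.

Jakob first takes 250,000, leaving a balance of 264,000. Jakob then takes one-half of the balance (132,000), for a total of 382,000. The remaining 132,000 passes to the descendants.
The descendants' portion (132,000) is divided into 3 shares of 44,000: Gustav and Tavita each take 44,000; Una's 44,000 share passes to Una's issue.
Una's share (44,000) is divided into 2 shares of 22,000: Pieter and Zainab each take 22,000.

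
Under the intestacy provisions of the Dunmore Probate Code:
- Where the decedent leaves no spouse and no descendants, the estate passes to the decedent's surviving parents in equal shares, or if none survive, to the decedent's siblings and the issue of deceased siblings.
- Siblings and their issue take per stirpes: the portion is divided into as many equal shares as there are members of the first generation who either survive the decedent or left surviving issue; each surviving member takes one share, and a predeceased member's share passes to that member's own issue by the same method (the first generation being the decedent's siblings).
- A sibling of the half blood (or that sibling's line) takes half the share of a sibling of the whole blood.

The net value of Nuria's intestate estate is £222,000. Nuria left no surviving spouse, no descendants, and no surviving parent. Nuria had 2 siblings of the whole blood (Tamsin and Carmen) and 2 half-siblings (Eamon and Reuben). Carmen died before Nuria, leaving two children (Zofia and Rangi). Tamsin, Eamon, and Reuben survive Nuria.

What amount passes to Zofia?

Zofia receives £37,000.

The entire £222,000 passes to the siblings and their issue.
Counting each half-blood sibling's line as half a unit, there are 3 units in £222,000, so one unit is £74,000. Whole-blood lines (Tamsin and Carmen) take £74,000 each; half-blood lines (Eamon and Reuben) take £37,000 each.
Carmen's share (£74,000) is divided into 2 shares of £37,000: Zofia and Rangi each take £37,000.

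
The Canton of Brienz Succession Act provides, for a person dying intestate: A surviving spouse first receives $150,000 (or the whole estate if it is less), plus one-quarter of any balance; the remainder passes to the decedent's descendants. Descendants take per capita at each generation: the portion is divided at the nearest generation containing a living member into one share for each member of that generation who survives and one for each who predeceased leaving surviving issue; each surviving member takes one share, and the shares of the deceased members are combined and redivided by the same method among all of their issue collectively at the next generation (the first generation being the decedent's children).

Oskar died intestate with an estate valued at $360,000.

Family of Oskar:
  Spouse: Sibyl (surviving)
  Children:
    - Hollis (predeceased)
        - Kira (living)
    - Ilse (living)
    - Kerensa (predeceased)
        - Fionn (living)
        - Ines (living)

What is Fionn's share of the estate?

Fionn receives $35,000.

Sibyl first takes $150,000, leaving a balance of $210,000. Sibyl then takes one-quarter of the balance ($52,500), for a total of $202,500. The remaining $157,500 passes to the descendants.
The descendants' portion ($157,500) is divided at the children's generation into 3 shares of $52,500. Ilse takes $52,500. The 2 shares of the deceased (Hollis and Kerensa) are combined into a pool of $105,000.
That pool ($105,000) is divided at the grandchildren's generation equally among Kira, Fionn, and Ines: $35,000 each.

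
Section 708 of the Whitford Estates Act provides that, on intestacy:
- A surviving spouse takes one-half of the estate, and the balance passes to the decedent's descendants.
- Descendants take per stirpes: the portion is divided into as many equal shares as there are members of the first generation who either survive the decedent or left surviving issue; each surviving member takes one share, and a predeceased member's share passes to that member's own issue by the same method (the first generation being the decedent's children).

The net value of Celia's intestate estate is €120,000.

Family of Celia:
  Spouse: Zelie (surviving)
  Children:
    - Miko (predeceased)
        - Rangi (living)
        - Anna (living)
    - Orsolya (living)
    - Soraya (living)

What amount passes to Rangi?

Zelie takes one-half of €120,000 = €60,000. The remaining €60,000 passes to the descendants.
The descendants' portion (€60,000) is divided into 3 shares of €20,000: Orsolya and Soraya each take €20,000; Miko's €20,000 share passes to Miko's issue.
Miko's share (€20,000) is divided into 2 shares of €10,000: Rangi and Anna each take €10,000.

Rangi receives €10,000.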